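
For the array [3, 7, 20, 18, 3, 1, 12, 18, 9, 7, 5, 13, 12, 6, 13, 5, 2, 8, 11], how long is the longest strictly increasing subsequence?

One longest increasing subsequence is 3, 7, 9, 12, 13 (positions 1,2,9,13,15), of length 5; no longer one exists.

5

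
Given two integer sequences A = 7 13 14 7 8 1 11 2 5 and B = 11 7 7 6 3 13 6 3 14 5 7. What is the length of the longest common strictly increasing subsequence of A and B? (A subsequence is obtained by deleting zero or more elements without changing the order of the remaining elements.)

3

A longest common strictly increasing subsequence is 7, 13, 14 (length 3); it appears in order in both A and B, and no longer such subsequence exists.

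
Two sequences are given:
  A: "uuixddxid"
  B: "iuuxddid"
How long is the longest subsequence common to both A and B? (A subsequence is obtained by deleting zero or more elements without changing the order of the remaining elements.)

7

Backtracking the LCS table gives one alignment: u (A1,B2) → u (A2,B3) → x (A4,B4) → d (A5,B5) → d (A6,B6) → i (A8,B7) → d (A9,B8).
So the longest common subsequence has length 7.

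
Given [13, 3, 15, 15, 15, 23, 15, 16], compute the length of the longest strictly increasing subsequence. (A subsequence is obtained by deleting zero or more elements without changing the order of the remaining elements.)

Let dp[i] be the longest increasing subsequence ending at position i. Then dp = [1, 1, 2, 2, 2, 3, 2, 3].
The maximum is 3; one witness is 13, 15, 23 at positions 1,3,6.

3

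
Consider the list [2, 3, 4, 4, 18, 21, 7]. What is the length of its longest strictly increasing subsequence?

5

Scanning left to right, the best length ending at each element is: 2→1, 3→2, 4→3, 4→3, 18→4, 21→5, 7→4.
So the longest increasing subsequence has length 5, e.g. 2, 3, 4, 18, 21.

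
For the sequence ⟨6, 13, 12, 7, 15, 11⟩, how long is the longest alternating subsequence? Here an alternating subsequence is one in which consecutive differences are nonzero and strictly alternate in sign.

5

Track the best alternating length ending on an up-step vs a down-step at each position: up/down = 1/1, 2/1, 2/3, 2/3, 4/1, 4/5.
The maximum over both is 5; one such subsequence is 6, 13, 12, 15, 11.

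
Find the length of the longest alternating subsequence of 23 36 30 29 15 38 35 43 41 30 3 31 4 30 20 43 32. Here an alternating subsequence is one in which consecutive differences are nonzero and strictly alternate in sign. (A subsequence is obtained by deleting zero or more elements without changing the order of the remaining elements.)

A longest alternating subsequence is 23, 36, 30, 38, 35, 43, 30, 31, 4, 30, 20, 43, 32 (positions 1,2,3,6,7,8,10,12,13,14,15,16,17); its 12 consecutive differences strictly alternate in sign, and length 13 is optimal.

13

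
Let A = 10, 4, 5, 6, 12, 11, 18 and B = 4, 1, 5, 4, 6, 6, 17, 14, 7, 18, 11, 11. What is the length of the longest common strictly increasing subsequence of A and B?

4

For each value that appears in both, track the longest common increasing run ending there.
The best achievable length is 4; one witness is 4, 5, 6, 18 (A-positions 2,3,4,7, B-positions 1,3,5,10).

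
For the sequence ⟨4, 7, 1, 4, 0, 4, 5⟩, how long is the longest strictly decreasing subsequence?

Let dp[i] be the longest decreasing subsequence ending at position i. Then dp = [1, 1, 2, 2, 3, 2, 2].
The maximum is 3; one witness is 4, 1, 0 at positions 1,3,5.

3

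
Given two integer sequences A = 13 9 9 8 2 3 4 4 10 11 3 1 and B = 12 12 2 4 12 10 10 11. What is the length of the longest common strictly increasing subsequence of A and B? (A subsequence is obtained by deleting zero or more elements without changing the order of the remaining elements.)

4

For each value that appears in both, track the longest common increasing run ending there.
The best achievable length is 4; one witness is 2, 4, 10, 11 (A-positions 5,7,9,10, B-positions 3,4,6,8).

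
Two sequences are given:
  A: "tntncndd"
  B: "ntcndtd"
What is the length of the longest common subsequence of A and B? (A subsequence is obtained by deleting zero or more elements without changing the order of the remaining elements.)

6

A longest common subsequence is ntcndd (length 6); the LCS DP confirms no longer common subsequence exists.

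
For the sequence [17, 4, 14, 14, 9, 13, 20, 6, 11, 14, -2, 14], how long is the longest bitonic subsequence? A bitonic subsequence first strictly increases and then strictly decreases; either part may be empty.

Let inc[i] be the LIS ending at i and dec[i] the longest strictly decreasing subsequence starting at i. inc = [1, 1, 2, 2, 2, 3, 4, 2, 3, 4, 1, 4], dec = [5, 2, 4, 4, 3, 3, 3, 2, 2, 2, 1, 1].
max_i inc[i]+dec[i]−1 = 6, with one witness 4, 9, 13, 20, 14, -2.

6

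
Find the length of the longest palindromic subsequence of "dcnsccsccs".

7

One longest palindromic subsequence is sccsccs (positions 4,5,6,7,8,9,10); it reads the same forward and backward, and the interval DP gives dp[1][10] = 7.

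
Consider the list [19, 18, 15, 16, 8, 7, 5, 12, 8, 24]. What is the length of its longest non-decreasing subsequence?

Let dp[i] be the longest non-decreasing subsequence ending at position i. Then dp = [1, 1, 1, 2, 1, 1, 1, 2, 2, 3].
The maximum is 3; one witness is 15, 16, 24 at positions 3,4,10.

3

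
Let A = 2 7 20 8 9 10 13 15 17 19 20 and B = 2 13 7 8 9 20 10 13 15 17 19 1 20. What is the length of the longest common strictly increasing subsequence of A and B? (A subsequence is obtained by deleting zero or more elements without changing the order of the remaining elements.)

A longest common strictly increasing subsequence is 2, 7, 8, 9, 10, 13, 15, 17, 19, 20 (length 10); it appears in order in both A and B, and no longer such subsequence exists.

10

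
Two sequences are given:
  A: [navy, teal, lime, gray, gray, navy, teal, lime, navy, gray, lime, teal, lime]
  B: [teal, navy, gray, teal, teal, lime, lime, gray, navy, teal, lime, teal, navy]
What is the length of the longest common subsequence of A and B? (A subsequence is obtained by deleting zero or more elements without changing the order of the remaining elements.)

Backtracking the LCS table gives one alignment: navy (A1,B2) → teal (A2,B5) → lime (A3,B7) → gray (A5,B8) → navy (A6,B9) → teal (A7,B10) → lime (A8,B11) → navy (A9,B13).
So the longest common subsequence has length 8.

8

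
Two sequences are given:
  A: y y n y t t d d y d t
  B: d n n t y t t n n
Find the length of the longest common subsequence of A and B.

Backtracking the LCS table gives one alignment: n (A3,B3) → y (A4,B5) → t (A5,B6) → t (A6,B7).
So the longest common subsequence has length 4.

4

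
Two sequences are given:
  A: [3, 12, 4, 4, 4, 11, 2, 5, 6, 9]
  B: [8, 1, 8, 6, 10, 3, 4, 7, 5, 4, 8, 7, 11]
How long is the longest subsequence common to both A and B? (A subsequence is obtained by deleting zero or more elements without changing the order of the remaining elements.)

A longest common subsequence is 3, 4, 4, 11 (length 4); the LCS DP confirms no longer common subsequence exists.

4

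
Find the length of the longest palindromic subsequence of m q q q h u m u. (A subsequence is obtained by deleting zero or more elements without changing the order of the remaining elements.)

5

Using dp[i][j] = 2 + dp[i+1][j−1] if the ends match, else max(dp[i+1][j], dp[i][j−1]):
dp[1][8] = 5. A witness is mqqqm at positions 1,2,3,4,7.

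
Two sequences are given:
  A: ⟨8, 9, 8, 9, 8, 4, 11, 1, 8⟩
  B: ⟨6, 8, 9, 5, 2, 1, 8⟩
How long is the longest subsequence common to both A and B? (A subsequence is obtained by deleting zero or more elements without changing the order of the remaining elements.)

4

A longest common subsequence is 8, 9, 1, 8 (length 4); the LCS DP confirms no longer common subsequence exists.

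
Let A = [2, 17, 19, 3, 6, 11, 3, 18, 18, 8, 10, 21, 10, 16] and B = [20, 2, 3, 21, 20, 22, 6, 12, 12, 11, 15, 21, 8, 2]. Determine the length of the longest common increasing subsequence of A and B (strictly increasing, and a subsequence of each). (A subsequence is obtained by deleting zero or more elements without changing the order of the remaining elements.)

A longest common strictly increasing subsequence is 2, 3, 6, 11, 21 (length 5); it appears in order in both A and B, and no longer such subsequence exists.

5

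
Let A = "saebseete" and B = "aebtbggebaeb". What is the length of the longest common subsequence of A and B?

Backtracking the LCS table gives one alignment: a (A2,B1) → e (A3,B2) → b (A4,B5) → e (A6,B8) → e (A7,B11).
So the longest common subsequence has length 5.

5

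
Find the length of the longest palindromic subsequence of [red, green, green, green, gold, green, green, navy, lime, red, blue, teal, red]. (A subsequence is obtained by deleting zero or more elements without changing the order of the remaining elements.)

7

Using dp[i][j] = 2 + dp[i+1][j−1] if the ends match, else max(dp[i+1][j], dp[i][j−1]):
dp[1][13] = 7. A witness is red green green gold green green red at positions 1,3,4,5,6,7,13.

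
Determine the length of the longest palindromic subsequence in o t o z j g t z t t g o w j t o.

11

One longest palindromic subsequence is otjgtttgjto (positions 1,2,5,6,7,9,10,11,14,15,16); it reads the same forward and backward, and the interval DP gives dp[1][16] = 11.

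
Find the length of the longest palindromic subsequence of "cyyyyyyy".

One longest palindromic subsequence is yyyyyyy (positions 2,3,4,5,6,7,8); it reads the same forward and backward, and the interval DP gives dp[1][8] = 7.

7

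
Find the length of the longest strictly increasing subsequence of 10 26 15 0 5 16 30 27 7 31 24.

5

One longest increasing subsequence is 10, 15, 16, 30, 31 (positions 1,3,6,7,10), of length 5; no longer one exists.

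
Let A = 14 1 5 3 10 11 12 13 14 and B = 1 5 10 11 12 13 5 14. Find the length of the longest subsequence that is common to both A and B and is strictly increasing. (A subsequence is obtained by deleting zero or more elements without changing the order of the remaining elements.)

A longest common strictly increasing subsequence is 1, 5, 10, 11, 12, 13, 14 (length 7); it appears in order in both A and B, and no longer such subsequence exists.

7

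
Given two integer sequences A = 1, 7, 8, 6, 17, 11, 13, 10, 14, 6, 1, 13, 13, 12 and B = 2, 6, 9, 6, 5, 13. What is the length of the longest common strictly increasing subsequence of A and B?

2

A longest common strictly increasing subsequence is 6, 13 (length 2); it appears in order in both A and B, and no longer such subsequence exists.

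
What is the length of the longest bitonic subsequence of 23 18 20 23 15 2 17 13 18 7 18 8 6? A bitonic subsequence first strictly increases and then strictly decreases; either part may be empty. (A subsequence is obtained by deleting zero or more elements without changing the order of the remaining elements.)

One longest bitonic subsequence is 18, 20, 23, 17, 13, 8, 6 (positions 2,3,4,7,8,12,13): it rises to 23 then falls. Length 7 is optimal.

7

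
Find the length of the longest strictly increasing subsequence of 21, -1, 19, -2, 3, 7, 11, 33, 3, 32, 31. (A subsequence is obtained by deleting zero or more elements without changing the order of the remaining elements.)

5

Let dp[i] be the longest increasing subsequence ending at position i. Then dp = [1, 1, 2, 1, 2, 3, 4, 5, 2, 5, 5].
The maximum is 5; one witness is -1, 3, 7, 11, 33 at positions 2,5,6,7,8.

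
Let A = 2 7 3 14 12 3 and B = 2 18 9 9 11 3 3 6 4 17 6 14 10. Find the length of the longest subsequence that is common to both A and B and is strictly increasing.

3

A longest common strictly increasing subsequence is 2, 3, 14 (length 3); it appears in order in both A and B, and no longer such subsequence exists.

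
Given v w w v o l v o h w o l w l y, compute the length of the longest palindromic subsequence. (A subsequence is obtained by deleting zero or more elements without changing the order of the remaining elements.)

7

Using dp[i][j] = 2 + dp[i+1][j−1] if the ends match, else max(dp[i+1][j], dp[i][j−1]):
dp[1][15] = 7. A witness is wlowolw at positions 3,6,8,10,11,12,13.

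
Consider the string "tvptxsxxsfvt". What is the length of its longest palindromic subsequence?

8

Using dp[i][j] = 2 + dp[i+1][j−1] if the ends match, else max(dp[i+1][j], dp[i][j−1]):
dp[1][12] = 8. A witness is tvsxxsvt at positions 1,2,6,7,8,9,11,12.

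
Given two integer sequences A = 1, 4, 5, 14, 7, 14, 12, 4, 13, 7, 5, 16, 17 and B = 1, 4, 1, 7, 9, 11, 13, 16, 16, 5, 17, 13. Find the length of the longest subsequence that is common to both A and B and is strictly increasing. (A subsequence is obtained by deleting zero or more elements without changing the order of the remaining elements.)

6

For each value that appears in both, track the longest common increasing run ending there.
The best achievable length is 6; one witness is 1, 4, 7, 13, 16, 17 (A-positions 1,2,5,9,12,13, B-positions 1,2,4,7,8,11).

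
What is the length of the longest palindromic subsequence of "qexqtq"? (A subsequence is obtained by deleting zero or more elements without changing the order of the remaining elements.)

Using dp[i][j] = 2 + dp[i+1][j−1] if the ends match, else max(dp[i+1][j], dp[i][j−1]):
dp[1][6] = 3. A witness is qtq at positions 1,5,6.

3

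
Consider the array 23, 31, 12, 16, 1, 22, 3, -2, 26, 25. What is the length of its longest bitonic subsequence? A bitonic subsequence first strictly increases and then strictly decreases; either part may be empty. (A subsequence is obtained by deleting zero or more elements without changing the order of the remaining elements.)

Let inc[i] be the LIS ending at i and dec[i] the longest strictly decreasing subsequence starting at i. inc = [1, 2, 1, 2, 1, 3, 2, 1, 4, 4], dec = [4, 4, 3, 3, 2, 3, 2, 1, 2, 1].
max_i inc[i]+dec[i]−1 = 5, with one witness 23, 31, 22, 3, -2.

5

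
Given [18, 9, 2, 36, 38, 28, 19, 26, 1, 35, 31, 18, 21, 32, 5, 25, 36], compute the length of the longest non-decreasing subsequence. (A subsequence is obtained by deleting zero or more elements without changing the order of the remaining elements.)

Let dp[i] be the longest non-decreasing subsequence ending at position i. Then dp = [1, 1, 1, 2, 3, 2, 2, 3, 1, 4, 4, 2, 3, 5, 2, 4, 6].
The maximum is 6; one witness is 18, 19, 26, 31, 32, 36 at positions 1,7,8,11,14,17.

6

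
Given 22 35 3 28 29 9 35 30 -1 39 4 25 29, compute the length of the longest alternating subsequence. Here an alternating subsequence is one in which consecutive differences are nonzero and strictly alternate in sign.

Track the best alternating length ending on an up-step vs a down-step at each position: up/down = 1/1, 2/1, 1/3, 4/3, 4/3, 4/5, 6/1, 6/7, 1/7, 8/1, 8/9, 10/9, 10/9.
The maximum over both is 10; one such subsequence is 22, 35, 3, 28, 9, 35, 30, 39, 4, 25.

10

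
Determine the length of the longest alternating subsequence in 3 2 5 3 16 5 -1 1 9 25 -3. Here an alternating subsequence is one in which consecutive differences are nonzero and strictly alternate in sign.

8

A longest alternating subsequence is 3, 2, 5, 3, 16, -1, 1, -3 (positions 1,2,3,4,5,7,8,11); its 7 consecutive differences strictly alternate in sign, and length 8 is optimal.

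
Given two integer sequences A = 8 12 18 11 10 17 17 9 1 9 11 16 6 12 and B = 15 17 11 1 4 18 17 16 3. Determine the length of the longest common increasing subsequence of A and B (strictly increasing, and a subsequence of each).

2

For each value that appears in both, track the longest common increasing run ending there.
The best achievable length is 2; one witness is 11, 17 (A-positions 4,6, B-positions 3,7).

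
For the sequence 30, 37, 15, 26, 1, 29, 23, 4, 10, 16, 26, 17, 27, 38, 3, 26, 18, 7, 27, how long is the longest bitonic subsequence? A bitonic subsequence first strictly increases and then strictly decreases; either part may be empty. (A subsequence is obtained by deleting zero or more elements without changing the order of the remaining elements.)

One longest bitonic subsequence is 1, 4, 10, 16, 26, 27, 38, 26, 18, 7 (positions 5,8,9,10,11,13,14,16,17,18): it rises to 38 then falls. Length 10 is optimal.

10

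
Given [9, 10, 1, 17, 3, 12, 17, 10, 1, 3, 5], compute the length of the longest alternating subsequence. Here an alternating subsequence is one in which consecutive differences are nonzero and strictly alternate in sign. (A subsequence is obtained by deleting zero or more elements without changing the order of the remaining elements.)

Track the best alternating length ending on an up-step vs a down-step at each position: up/down = 1/1, 2/1, 1/3, 4/1, 4/5, 6/5, 6/1, 6/7, 1/7, 8/7, 8/7.
The maximum over both is 8; one such subsequence is 9, 10, 1, 17, 3, 12, 1, 3.

8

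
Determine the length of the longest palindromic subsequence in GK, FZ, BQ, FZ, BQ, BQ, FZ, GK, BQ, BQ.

7

Using dp[i][j] = 2 + dp[i+1][j−1] if the ends match, else max(dp[i+1][j], dp[i][j−1]):
dp[1][10] = 7. A witness is GK FZ BQ BQ BQ FZ GK at positions 1,2,3,5,6,7,8.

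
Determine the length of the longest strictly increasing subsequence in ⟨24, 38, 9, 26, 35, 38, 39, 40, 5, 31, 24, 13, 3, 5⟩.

Let dp[i] be the longest increasing subsequence ending at position i. Then dp = [1, 2, 1, 2, 3, 4, 5, 6, 1, 3, 2, 2, 1, 2].
The maximum is 6; one witness is 24, 26, 35, 38, 39, 40 at positions 1,4,5,6,7,8.

6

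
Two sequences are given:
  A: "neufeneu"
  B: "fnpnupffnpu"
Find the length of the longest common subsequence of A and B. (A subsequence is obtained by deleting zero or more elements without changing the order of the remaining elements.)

5

A longest common subsequence is nufnu (length 5); the LCS DP confirms no longer common subsequence exists.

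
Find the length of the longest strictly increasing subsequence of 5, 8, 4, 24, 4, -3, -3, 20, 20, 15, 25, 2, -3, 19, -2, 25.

5

One longest increasing subsequence is 5, 8, 15, 19, 25 (positions 1,2,10,14,16), of length 5; no longer one exists.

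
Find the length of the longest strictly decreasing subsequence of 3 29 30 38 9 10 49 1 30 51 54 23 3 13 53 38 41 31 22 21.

6

Scanning left to right, the best length ending at each element is: 3→1, 29→1, 30→1, 38→1, 9→2, 10→2, 49→1, 1→3, 30→2, 51→1, 54→1, 23→3, 3→4, 13→4, 53→2, 38→3, 41→3, 31→4, 22→5, 21→6.
So the longest decreasing subsequence has length 6, e.g. 54, 53, 38, 31, 22, 21.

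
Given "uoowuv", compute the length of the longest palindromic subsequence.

One longest palindromic subsequence is uoou (positions 1,2,3,5); it reads the same forward and backward, and the interval DP gives dp[1][6] = 4.

4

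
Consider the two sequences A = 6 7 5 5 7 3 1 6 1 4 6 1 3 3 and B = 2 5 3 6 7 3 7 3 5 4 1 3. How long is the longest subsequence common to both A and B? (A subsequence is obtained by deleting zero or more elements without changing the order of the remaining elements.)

7

Backtracking the LCS table gives one alignment: 6 (A1,B4) → 7 (A2,B5) → 7 (A5,B7) → 3 (A6,B8) → 4 (A10,B10) → 1 (A12,B11) → 3 (A14,B12).
So the longest common subsequence has length 7.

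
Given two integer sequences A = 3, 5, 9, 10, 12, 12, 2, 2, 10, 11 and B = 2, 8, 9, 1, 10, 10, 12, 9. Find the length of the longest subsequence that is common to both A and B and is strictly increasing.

3

For each value that appears in both, track the longest common increasing run ending there.
The best achievable length is 3; one witness is 9, 10, 12 (A-positions 3,4,5, B-positions 3,5,7).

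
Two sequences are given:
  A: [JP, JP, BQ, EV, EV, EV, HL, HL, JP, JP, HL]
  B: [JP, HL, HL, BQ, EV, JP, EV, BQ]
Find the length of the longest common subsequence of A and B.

Backtracking the LCS table gives one alignment: JP (A1,B1) → BQ (A3,B4) → EV (A4,B5) → EV (A5,B7).
So the longest common subsequence has length 4.

4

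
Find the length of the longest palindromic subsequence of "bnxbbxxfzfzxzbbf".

9

Using dp[i][j] = 2 + dp[i+1][j−1] if the ends match, else max(dp[i+1][j], dp[i][j−1]):
dp[1][16] = 9. A witness is bbxzfzxbb at positions 4,5,7,9,10,11,12,14,15.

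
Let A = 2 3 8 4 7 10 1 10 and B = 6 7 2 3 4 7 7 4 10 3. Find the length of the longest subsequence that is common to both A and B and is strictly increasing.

For each value that appears in both, track the longest common increasing run ending there.
The best achievable length is 5; one witness is 2, 3, 4, 7, 10 (A-positions 1,2,4,5,6, B-positions 3,4,5,6,9).

5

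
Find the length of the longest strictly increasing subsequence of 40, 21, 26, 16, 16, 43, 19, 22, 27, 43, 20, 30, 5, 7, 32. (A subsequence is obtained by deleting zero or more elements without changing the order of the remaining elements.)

6

Scanning left to right, the best length ending at each element is: 40→1, 21→1, 26→2, 16→1, 16→1, 43→3, 19→2, 22→3, 27→4, 43→5, 20→3, 30→5, 5→1, 7→2, 32→6.
So the longest increasing subsequence has length 6, e.g. 16, 19, 22, 27, 30, 32.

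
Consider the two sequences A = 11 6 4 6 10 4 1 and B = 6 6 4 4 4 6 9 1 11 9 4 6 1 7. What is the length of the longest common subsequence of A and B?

A longest common subsequence is 6, 4, 6, 4, 1 (length 5); the LCS DP confirms no longer common subsequence exists.

5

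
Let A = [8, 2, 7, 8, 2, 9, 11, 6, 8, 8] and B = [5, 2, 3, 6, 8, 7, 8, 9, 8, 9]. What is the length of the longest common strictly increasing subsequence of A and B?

4

For each value that appears in both, track the longest common increasing run ending there.
The best achievable length is 4; one witness is 2, 7, 8, 9 (A-positions 2,3,4,6, B-positions 2,6,7,8).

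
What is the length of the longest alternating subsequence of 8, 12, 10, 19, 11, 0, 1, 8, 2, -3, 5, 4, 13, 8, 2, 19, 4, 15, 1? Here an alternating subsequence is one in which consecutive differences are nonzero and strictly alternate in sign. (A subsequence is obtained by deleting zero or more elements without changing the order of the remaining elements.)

A longest alternating subsequence is 8, 12, 10, 19, 0, 8, 2, 5, 4, 13, 8, 19, 4, 15, 1 (positions 1,2,3,4,6,8,9,11,12,13,14,16,17,18,19); its 14 consecutive differences strictly alternate in sign, and length 15 is optimal.

15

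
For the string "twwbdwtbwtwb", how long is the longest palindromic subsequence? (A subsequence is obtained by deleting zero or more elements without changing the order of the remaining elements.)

7

Using dp[i][j] = 2 + dp[i+1][j−1] if the ends match, else max(dp[i+1][j], dp[i][j−1]):
dp[1][12] = 7. A witness is bwtwtwb at positions 4,6,7,9,10,11,12.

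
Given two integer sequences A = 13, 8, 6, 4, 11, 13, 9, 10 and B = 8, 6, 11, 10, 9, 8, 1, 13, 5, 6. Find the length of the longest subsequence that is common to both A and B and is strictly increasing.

3

For each value that appears in both, track the longest common increasing run ending there.
The best achievable length is 3; one witness is 8, 11, 13 (A-positions 2,5,6, B-positions 1,3,8).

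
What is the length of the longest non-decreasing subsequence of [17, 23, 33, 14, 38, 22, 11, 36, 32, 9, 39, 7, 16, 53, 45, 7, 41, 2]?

One longest non-decreasing subsequence is 17, 23, 33, 38, 39, 53 (positions 1,2,3,5,11,14), of length 6; no longer one exists.

6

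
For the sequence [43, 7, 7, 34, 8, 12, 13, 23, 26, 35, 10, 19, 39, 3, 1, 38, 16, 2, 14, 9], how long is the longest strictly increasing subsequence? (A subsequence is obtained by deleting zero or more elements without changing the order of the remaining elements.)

8

Scanning left to right, the best length ending at each element is: 43→1, 7→1, 7→1, 34→2, 8→2, 12→3, 13→4, 23→5, 26→6, 35→7, 10→3, 19→5, 39→8, 3→1, 1→1, 38→8, 16→5, 2→2, 14→5, 9→3.
So the longest increasing subsequence has length 8, e.g. 7, 8, 12, 13, 23, 26, 35, 39.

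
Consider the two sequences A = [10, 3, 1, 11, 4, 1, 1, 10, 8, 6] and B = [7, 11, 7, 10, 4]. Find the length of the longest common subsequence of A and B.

2

A longest common subsequence is 10, 4 (length 2); the LCS DP confirms no longer common subsequence exists.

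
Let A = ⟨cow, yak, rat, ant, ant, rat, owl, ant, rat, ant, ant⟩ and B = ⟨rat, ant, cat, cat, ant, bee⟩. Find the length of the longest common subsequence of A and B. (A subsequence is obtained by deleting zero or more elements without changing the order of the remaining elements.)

A longest common subsequence is rat, ant, ant (length 3); the LCS DP confirms no longer common subsequence exists.

3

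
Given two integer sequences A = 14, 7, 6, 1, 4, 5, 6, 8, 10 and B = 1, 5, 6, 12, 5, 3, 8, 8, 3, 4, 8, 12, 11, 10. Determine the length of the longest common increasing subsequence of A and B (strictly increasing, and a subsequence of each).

5

For each value that appears in both, track the longest common increasing run ending there.
The best achievable length is 5; one witness is 1, 5, 6, 8, 10 (A-positions 4,6,7,8,9, B-positions 1,2,3,7,14).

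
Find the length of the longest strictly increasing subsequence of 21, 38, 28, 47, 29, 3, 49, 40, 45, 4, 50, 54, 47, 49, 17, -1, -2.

7

One longest increasing subsequence is 21, 28, 29, 40, 45, 50, 54 (positions 1,3,5,8,9,11,12), of length 7; no longer one exists.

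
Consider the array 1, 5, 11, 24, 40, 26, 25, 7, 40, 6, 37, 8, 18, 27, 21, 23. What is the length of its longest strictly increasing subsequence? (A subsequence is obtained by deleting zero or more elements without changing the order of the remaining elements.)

Let dp[i] be the longest increasing subsequence ending at position i. Then dp = [1, 2, 3, 4, 5, 5, 5, 3, 6, 3, 6, 4, 5, 6, 6, 7].
The maximum is 7; one witness is 1, 5, 7, 8, 18, 21, 23 at positions 1,2,8,12,13,15,16.

7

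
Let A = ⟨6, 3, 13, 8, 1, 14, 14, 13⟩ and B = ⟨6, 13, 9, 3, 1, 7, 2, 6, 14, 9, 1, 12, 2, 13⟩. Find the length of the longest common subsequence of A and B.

A longest common subsequence is 6, 3, 1, 14, 13 (length 5); the LCS DP confirms no longer common subsequence exists.

5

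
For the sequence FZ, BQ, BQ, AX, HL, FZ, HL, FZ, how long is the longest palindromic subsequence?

5

Using dp[i][j] = 2 + dp[i+1][j−1] if the ends match, else max(dp[i+1][j], dp[i][j−1]):
dp[1][8] = 5. A witness is FZ HL FZ HL FZ at positions 1,5,6,7,8.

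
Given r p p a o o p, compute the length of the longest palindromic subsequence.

4

Using dp[i][j] = 2 + dp[i+1][j−1] if the ends match, else max(dp[i+1][j], dp[i][j−1]):
dp[1][7] = 4. A witness is poop at positions 2,5,6,7.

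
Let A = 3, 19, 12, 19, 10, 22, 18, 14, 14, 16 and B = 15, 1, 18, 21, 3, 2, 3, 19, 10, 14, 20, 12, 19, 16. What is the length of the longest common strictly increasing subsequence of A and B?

4

For each value that appears in both, track the longest common increasing run ending there.
The best achievable length is 4; one witness is 3, 10, 14, 16 (A-positions 1,5,8,10, B-positions 5,9,10,14).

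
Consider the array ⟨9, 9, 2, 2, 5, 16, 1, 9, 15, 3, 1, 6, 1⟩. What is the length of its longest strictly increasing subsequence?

Scanning left to right, the best length ending at each element is: 9→1, 9→1, 2→1, 2→1, 5→2, 16→3, 1→1, 9→3, 15→4, 3→2, 1→1, 6→3, 1→1.
So the longest increasing subsequence has length 4, e.g. 2, 5, 9, 15.

4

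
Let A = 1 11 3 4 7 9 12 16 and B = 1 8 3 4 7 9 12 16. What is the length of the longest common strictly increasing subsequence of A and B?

7

For each value that appears in both, track the longest common increasing run ending there.
The best achievable length is 7; one witness is 1, 3, 4, 7, 9, 12, 16 (A-positions 1,3,4,5,6,7,8, B-positions 1,3,4,5,6,7,8).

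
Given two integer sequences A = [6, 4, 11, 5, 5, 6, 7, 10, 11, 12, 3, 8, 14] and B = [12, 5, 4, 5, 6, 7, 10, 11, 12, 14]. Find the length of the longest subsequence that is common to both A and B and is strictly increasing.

8

A longest common strictly increasing subsequence is 4, 5, 6, 7, 10, 11, 12, 14 (length 8); it appears in order in both A and B, and no longer such subsequence exists.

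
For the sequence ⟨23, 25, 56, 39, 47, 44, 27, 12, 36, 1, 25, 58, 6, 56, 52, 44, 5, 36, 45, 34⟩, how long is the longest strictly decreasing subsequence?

7

Scanning left to right, the best length ending at each element is: 23→1, 25→1, 56→1, 39→2, 47→2, 44→3, 27→4, 12→5, 36→4, 1→6, 25→5, 58→1, 6→6, 56→2, 52→3, 44→4, 5→7, 36→5, 45→4, 34→6.
So the longest decreasing subsequence has length 7, e.g. 56, 47, 44, 27, 12, 6, 5.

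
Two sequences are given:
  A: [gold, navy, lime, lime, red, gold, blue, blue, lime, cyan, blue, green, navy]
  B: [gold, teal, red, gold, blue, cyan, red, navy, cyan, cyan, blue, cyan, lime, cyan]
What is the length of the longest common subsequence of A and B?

Backtracking the LCS table gives one alignment: gold (A1,B1) → red (A5,B3) → gold (A6,B4) → blue (A7,B5) → blue (A8,B11) → lime (A9,B13) → cyan (A10,B14).
So the longest common subsequence has length 7.

7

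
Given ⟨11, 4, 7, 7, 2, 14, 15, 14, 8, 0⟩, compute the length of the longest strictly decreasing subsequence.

Scanning left to right, the best length ending at each element is: 11→1, 4→2, 7→2, 7→2, 2→3, 14→1, 15→1, 14→2, 8→3, 0→4.
So the longest decreasing subsequence has length 4, e.g. 11, 4, 2, 0.

4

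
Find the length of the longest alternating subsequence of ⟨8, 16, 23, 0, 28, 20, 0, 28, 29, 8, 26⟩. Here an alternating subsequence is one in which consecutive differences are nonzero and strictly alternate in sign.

8

Track the best alternating length ending on an up-step vs a down-step at each position: up/down = 1/1, 2/1, 2/1, 1/3, 4/1, 4/5, 1/5, 6/1, 6/1, 6/7, 8/7.
The maximum over both is 8; one such subsequence is 8, 16, 0, 28, 20, 28, 8, 26.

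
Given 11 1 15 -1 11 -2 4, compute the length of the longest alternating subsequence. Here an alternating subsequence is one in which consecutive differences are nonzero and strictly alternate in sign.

7

A longest alternating subsequence is 11, 1, 15, -1, 11, -2, 4 (positions 1,2,3,4,5,6,7); its 6 consecutive differences strictly alternate in sign, and length 7 is optimal.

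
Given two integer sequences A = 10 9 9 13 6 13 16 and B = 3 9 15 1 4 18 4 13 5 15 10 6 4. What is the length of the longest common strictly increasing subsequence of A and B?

2

A longest common strictly increasing subsequence is 9, 13 (length 2); it appears in order in both A and B, and no longer such subsequence exists.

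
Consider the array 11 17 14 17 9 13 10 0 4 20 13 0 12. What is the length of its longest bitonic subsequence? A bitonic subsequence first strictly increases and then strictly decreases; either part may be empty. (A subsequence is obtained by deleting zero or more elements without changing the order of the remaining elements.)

One longest bitonic subsequence is 11, 17, 14, 13, 10, 4, 0 (positions 1,2,3,6,7,9,12): it rises to 17 then falls. Length 7 is optimal.

7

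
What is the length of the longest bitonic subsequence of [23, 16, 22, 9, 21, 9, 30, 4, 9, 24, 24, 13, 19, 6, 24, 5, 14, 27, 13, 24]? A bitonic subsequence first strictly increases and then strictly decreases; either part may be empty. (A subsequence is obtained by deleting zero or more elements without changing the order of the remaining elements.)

Let inc[i] be the LIS ending at i and dec[i] the longest strictly decreasing subsequence starting at i. inc = [1, 1, 2, 1, 2, 1, 3, 1, 2, 3, 3, 3, 4, 2, 5, 2, 4, 6, 3, 5], dec = [6, 4, 5, 3, 4, 3, 5, 1, 3, 4, 4, 3, 3, 2, 3, 1, 2, 2, 1, 1].
max_i inc[i]+dec[i]−1 = 7, with one witness 16, 22, 30, 24, 19, 14, 13.

7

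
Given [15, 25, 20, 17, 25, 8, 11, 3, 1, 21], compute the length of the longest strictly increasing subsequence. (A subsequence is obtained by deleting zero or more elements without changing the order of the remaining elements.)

3

One longest increasing subsequence is 15, 20, 25 (positions 1,3,5), of length 3; no longer one exists.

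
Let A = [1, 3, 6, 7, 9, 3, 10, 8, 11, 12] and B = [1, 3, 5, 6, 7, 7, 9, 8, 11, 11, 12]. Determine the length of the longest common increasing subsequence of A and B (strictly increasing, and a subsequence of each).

For each value that appears in both, track the longest common increasing run ending there.
The best achievable length is 7; one witness is 1, 3, 6, 7, 9, 11, 12 (A-positions 1,2,3,4,5,9,10, B-positions 1,2,4,5,7,9,11).

7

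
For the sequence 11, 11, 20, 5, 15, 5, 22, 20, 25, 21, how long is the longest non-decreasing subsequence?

5

Let dp[i] be the longest non-decreasing subsequence ending at position i. Then dp = [1, 2, 3, 1, 3, 2, 4, 4, 5, 5].
The maximum is 5; one witness is 11, 11, 20, 22, 25 at positions 1,2,3,7,9.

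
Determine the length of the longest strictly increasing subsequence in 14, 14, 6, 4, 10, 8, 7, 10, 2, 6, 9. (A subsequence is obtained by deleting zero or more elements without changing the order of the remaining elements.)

3

One longest increasing subsequence is 6, 8, 10 (positions 3,6,8), of length 3; no longer one exists.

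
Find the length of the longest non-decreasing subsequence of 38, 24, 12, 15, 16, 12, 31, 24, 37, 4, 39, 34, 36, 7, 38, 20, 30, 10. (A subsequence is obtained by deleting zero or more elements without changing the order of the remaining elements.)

7

Scanning left to right, the best length ending at each element is: 38→1, 24→1, 12→1, 15→2, 16→3, 12→2, 31→4, 24→4, 37→5, 4→1, 39→6, 34→5, 36→6, 7→2, 38→7, 20→4, 30→5, 10→3.
So the longest non-decreasing subsequence has length 7, e.g. 12, 15, 16, 31, 34, 36, 38.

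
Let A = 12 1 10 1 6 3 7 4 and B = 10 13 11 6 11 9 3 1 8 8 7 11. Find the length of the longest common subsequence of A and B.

4

Backtracking the LCS table gives one alignment: 10 (A3,B1) → 6 (A5,B4) → 3 (A6,B7) → 7 (A7,B11).
So the longest common subsequence has length 4.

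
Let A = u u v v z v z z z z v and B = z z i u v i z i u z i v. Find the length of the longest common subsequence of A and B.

5

Backtracking the LCS table gives one alignment: u (A2,B4) → v (A3,B5) → z (A5,B7) → z (A7,B10) → v (A11,B12).
So the longest common subsequence has length 5.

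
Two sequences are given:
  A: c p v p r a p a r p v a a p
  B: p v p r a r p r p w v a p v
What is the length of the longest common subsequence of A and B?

A longest common subsequence is pvpraprpvap (length 11); the LCS DP confirms no longer common subsequence exists.

11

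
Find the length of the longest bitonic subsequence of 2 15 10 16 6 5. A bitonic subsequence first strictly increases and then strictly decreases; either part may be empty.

5

Let inc[i] be the LIS ending at i and dec[i] the longest strictly decreasing subsequence starting at i. inc = [1, 2, 2, 3, 2, 2], dec = [1, 4, 3, 3, 2, 1].
max_i inc[i]+dec[i]−1 = 5, with one witness 2, 15, 10, 6, 5.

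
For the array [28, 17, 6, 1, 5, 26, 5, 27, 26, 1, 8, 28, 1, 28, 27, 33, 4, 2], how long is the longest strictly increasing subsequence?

6

Let dp[i] be the longest increasing subsequence ending at position i. Then dp = [1, 1, 1, 1, 2, 3, 2, 4, 3, 1, 3, 5, 1, 5, 4, 6, 2, 2].
The maximum is 6; one witness is 1, 5, 26, 27, 28, 33 at positions 4,5,6,8,12,16.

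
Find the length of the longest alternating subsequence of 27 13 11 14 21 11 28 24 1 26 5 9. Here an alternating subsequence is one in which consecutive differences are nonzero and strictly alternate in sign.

A longest alternating subsequence is 27, 13, 14, 11, 28, 24, 26, 5, 9 (positions 1,2,4,6,7,8,10,11,12); its 8 consecutive differences strictly alternate in sign, and length 9 is optimal.

9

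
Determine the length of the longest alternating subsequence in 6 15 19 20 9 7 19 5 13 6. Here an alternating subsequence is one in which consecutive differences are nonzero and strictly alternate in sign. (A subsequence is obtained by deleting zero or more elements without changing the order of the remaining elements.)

7

Track the best alternating length ending on an up-step vs a down-step at each position: up/down = 1/1, 2/1, 2/1, 2/1, 2/3, 2/3, 4/3, 1/5, 6/5, 6/7.
The maximum over both is 7; one such subsequence is 6, 15, 9, 19, 5, 13, 6.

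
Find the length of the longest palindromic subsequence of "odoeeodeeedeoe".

One longest palindromic subsequence is eodeeedoe (positions 4,6,7,8,9,10,11,13,14); it reads the same forward and backward, and the interval DP gives dp[1][14] = 9.

9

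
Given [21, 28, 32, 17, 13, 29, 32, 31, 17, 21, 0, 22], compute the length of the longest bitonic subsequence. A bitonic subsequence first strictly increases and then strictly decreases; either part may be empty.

7

One longest bitonic subsequence is 21, 28, 29, 32, 31, 21, 0 (positions 1,2,6,7,8,10,11): it rises to 32 then falls. Length 7 is optimal.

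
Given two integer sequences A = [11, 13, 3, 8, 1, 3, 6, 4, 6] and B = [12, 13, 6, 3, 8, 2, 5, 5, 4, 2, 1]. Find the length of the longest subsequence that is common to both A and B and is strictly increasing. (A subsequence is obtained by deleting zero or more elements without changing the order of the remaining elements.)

2

A longest common strictly increasing subsequence is 3, 8 (length 2); it appears in order in both A and B, and no longer such subsequence exists.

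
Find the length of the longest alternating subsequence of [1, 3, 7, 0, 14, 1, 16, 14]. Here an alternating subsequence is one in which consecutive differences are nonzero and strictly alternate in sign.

7

Track the best alternating length ending on an up-step vs a down-step at each position: up/down = 1/1, 2/1, 2/1, 1/3, 4/1, 4/5, 6/1, 6/7.
The maximum over both is 7; one such subsequence is 1, 3, 0, 14, 1, 16, 14.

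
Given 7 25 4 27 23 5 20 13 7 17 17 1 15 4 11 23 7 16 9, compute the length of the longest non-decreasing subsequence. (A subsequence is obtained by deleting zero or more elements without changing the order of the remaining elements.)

One longest non-decreasing subsequence is 4, 5, 13, 17, 17, 23 (positions 3,6,8,10,11,16), of length 6; no longer one exists.

6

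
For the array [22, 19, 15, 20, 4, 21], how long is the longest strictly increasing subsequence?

Let dp[i] be the longest increasing subsequence ending at position i. Then dp = [1, 1, 1, 2, 1, 3].
The maximum is 3; one witness is 19, 20, 21 at positions 2,4,6.

3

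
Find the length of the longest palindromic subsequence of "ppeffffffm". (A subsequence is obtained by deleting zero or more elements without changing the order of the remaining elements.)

Using dp[i][j] = 2 + dp[i+1][j−1] if the ends match, else max(dp[i+1][j], dp[i][j−1]):
dp[1][10] = 6. A witness is ffffff at positions 4,5,6,7,8,9.

6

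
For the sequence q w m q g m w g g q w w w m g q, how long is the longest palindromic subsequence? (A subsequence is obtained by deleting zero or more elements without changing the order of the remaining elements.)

10

Using dp[i][j] = 2 + dp[i+1][j−1] if the ends match, else max(dp[i+1][j], dp[i][j−1]):
dp[1][16] = 10. A witness is qgmwwwwmgq at positions 1,5,6,7,11,12,13,14,15,16.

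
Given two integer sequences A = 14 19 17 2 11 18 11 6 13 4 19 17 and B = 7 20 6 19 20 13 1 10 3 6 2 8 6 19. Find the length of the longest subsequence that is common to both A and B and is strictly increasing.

3

A longest common strictly increasing subsequence is 6, 13, 19 (length 3); it appears in order in both A and B, and no longer such subsequence exists.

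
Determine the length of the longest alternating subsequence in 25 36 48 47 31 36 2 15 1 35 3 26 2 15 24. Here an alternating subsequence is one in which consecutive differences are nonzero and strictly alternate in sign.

12

A longest alternating subsequence is 25, 36, 31, 36, 2, 15, 1, 35, 3, 26, 2, 15 (positions 1,2,5,6,7,8,9,10,11,12,13,14); its 11 consecutive differences strictly alternate in sign, and length 12 is optimal.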